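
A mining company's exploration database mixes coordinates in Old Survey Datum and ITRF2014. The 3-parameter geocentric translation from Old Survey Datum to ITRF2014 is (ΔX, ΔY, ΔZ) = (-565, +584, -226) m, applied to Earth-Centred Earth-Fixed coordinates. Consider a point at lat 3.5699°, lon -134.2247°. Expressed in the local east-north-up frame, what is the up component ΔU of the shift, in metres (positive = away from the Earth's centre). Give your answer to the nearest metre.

At φ = 3.5699°, λ = -134.2247°: sin φ = 0.062266, cos φ = 0.998060, sin λ = -0.716610, cos λ = -0.697474.
ΔU = cos φ cos λ·ΔX + cos φ sin λ·ΔY + sin φ·ΔZ = (0.998060)(-0.697474)(-565) + (0.998060)(-0.716610)(584) + (0.062266)(-226) = -38.45 m.

ΔU = -38 m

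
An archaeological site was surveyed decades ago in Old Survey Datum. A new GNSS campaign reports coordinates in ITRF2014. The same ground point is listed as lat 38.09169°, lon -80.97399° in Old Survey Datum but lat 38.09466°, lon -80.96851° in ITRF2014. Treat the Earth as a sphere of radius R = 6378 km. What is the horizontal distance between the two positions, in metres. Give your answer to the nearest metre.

583 m

Δφ = 38.09466° − 38.09169° = +0.00297°; Δλ = -80.96851° − -80.97399° = +0.00548°.
1° along a meridian = πR/180 = 111317 m.
ΔN = Δφ × 111317 = 330.6 m; ΔE = Δλ × 111317 × cos(38.09169°) = +0.00548 × 111317 × 0.787025 = 480.1 m.
Distance = √(ΔE² + ΔN²) = √(480.1² + 330.6²) = 582.9 m.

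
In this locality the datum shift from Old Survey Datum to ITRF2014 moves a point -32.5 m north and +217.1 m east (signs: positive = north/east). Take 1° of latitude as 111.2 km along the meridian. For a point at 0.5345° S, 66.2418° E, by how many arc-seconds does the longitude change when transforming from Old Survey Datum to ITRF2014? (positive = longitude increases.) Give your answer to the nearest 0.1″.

Δλ = 7.0″

At latitude -0.5345°, cos φ = 0.999956.
1° of longitude at this latitude = 111.2 × cos φ = 111.20 km, so Δλ = 217.1 / 111195.2 = 0.0019524° = 7.029″.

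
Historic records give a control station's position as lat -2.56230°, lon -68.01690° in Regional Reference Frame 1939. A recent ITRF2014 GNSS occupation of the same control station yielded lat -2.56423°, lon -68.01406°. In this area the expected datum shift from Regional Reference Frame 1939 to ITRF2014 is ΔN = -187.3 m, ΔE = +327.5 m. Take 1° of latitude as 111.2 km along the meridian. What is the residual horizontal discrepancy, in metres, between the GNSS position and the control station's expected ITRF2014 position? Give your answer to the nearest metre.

Observed coordinate differences: Δφ = -0.00193°, Δλ = +0.00284°.
Converting to metres (1° lat = 111200 m, cos φ = 0.999000): observed ΔN = -214.6 m, observed ΔE = 315.5 m.
Subtracting the expected shift leaves a residual of -214.6 − (-187.3) = -27.3 m north and 315.5 − (327.5) = -12.0 m east.
Residual distance = √((-27.3)² + (-12.0)²) = 29.8 m.

30 m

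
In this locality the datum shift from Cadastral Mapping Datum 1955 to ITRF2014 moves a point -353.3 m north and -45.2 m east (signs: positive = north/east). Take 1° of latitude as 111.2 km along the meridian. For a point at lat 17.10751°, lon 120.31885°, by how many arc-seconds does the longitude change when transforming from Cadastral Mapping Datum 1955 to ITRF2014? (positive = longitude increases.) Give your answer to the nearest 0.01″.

At latitude 17.10751°, cos φ = 0.955754.
1° of longitude at this latitude = 111.2 × cos φ = 106.28 km, so Δλ = -45.2 / 106279.9 = -0.0004253° = -1.531″.

Δλ = -1.53″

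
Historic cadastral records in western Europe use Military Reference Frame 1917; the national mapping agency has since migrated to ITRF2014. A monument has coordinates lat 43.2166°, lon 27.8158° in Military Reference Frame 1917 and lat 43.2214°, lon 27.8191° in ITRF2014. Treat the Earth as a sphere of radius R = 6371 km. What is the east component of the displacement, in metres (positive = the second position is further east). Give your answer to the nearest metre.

ΔE = 267 m

Δφ = 43.2214° − 43.2166° = +0.0048°; Δλ = 27.8191° − 27.8158° = +0.0033°.
1° along a meridian = πR/180 = 111195 m.
ΔN = Δφ × 111195 = 533.7 m; ΔE = Δλ × 111195 × cos(43.2166°) = +0.0033 × 111195 × 0.728770 = 267.4 m.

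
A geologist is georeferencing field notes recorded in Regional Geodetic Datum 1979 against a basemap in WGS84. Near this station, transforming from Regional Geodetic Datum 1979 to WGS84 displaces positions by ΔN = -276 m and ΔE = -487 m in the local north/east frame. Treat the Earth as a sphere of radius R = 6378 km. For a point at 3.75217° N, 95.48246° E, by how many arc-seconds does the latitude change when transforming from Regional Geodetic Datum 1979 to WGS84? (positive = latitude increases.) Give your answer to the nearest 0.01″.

On a sphere of radius R, 1 rad of latitude = R, so Δφ = ΔN / R = -276.0 / 6378000 = -4.3274e-05 rad = -8.926″.

Δφ = -8.93″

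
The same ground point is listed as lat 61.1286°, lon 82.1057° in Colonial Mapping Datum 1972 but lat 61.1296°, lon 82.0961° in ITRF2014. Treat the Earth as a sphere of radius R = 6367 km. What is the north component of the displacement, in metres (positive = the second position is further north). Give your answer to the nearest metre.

ΔN = 111 m

Δφ = 61.1296° − 61.1286° = +0.0010°; Δλ = 82.0961° − 82.1057° = -0.0096°.
1° along a meridian = πR/180 = 111125 m.
ΔN = Δφ × 111125 = 111.1 m; ΔE = Δλ × 111125 × cos(61.1286°) = -0.0096 × 111125 × 0.482845 = -515.1 m.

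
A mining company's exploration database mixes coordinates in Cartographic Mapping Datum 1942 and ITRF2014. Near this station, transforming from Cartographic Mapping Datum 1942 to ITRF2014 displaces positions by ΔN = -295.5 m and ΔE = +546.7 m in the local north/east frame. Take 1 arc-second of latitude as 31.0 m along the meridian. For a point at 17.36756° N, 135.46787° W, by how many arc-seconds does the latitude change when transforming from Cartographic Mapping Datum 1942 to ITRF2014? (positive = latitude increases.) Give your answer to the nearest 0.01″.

Δφ = -9.53″

1″ of latitude = 31.00 m, so Δφ = -295.5 / 31.00 = -9.532″.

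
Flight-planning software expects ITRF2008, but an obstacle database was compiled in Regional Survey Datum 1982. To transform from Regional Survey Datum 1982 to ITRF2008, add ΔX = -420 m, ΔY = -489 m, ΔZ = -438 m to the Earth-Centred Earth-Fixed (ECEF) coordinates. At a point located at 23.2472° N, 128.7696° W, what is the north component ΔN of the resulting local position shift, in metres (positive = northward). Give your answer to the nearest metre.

At φ = 23.2472°, λ = -128.7696°: sin φ = 0.394699, cos φ = 0.918810, sin λ = -0.779670, cos λ = -0.626190.
ΔN = −sin φ cos λ·ΔX − sin φ sin λ·ΔY + cos φ·ΔZ = −(0.394699)(-0.626190)(-420) − (0.394699)(-0.779670)(-489) + (0.918810)(-438) = -656.73 m.

ΔN = -657 m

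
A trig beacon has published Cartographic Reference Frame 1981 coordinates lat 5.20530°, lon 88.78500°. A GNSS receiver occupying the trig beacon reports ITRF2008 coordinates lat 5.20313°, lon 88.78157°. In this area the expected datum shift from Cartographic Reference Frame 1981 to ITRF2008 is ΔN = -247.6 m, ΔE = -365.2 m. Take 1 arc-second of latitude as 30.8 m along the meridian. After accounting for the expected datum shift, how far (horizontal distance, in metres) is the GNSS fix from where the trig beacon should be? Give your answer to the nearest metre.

15 m

Observed coordinate differences: Δφ = -0.00217°, Δλ = -0.00343°.
Converting to metres (1° lat = 110880 m, cos φ = 0.995876): observed ΔN = -240.6 m, observed ΔE = -378.7 m.
Subtracting the expected shift leaves a residual of -240.6 − (-247.6) = 7.0 m north and -378.7 − (-365.2) = -13.5 m east.
Residual distance = √(7.0² + (-13.5)²) = 15.2 m.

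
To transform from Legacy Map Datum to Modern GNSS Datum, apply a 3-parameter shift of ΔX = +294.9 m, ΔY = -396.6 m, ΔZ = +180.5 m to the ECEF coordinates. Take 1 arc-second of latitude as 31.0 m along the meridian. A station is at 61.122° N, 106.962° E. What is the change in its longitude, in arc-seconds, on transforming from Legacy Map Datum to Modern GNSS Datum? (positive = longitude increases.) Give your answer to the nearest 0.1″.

Δλ = -11.1″

sin φ = 0.875650, cos φ = 0.482946, sin λ = 0.956498, cos λ = -0.291737.
East component: ΔE = −sin λ·ΔX + cos λ·ΔY = −(0.956498)(294.9) + (-0.291737)(-396.6) = -166.37 m.
1° of latitude spans 3600 × 31.00 = 111600 m; at latitude φ, 1° of longitude spans that × cos φ = 53896.8 m, so Δλ = -166.37 / 53896.8 × 3600 = -11.112″.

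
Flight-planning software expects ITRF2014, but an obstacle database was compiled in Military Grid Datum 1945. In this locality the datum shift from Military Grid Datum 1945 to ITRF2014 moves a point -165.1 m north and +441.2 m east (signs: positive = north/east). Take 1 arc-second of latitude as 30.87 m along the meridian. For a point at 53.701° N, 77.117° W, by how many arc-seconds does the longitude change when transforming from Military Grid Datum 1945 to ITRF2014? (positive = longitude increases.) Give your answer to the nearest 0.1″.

Δλ = 24.1″

At latitude 53.701°, cos φ = 0.591999.
1″ of longitude at this latitude = 30.87 × cos φ = 18.2750 m, so Δλ = 441.2 / 18.2750 = 24.142″.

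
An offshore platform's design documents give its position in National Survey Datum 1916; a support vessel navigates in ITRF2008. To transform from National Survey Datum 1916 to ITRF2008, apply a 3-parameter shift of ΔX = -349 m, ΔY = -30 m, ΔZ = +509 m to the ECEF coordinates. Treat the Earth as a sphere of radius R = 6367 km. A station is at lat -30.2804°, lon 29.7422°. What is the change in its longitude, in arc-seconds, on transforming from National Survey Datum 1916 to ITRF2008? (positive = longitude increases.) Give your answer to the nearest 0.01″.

sin φ = -0.504232, cos φ = 0.863568, sin λ = 0.496098, cos λ = 0.868266.
East component: ΔE = −sin λ·ΔX + cos λ·ΔY = −(0.496098)(-349) + (0.868266)(-30) = 147.09 m.
1° of latitude spans πR/180 = 111125 m; at latitude φ, 1° of longitude spans that × cos φ = 95964.1 m, so Δλ = 147.09 / 95964.1 × 3600 = 5.518″.

Δλ = 5.52″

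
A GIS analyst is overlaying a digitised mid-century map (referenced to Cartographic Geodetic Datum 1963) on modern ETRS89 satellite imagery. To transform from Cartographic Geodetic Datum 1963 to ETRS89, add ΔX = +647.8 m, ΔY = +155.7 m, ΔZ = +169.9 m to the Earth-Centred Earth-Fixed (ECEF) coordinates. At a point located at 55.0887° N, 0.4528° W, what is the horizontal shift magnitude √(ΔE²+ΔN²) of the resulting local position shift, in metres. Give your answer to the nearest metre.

The local east axis at (φ, λ) is (−sin λ, cos λ, 0), so ΔE = −sin(-0.4528°)·647.8 + cos(-0.4528°)·155.7 = 160.81 m.
The local north axis is (−sin φ cos λ, −sin φ sin λ, cos φ), giving ΔN = -531.205 + 1.009 + 97.235 = -432.96 m.
Horizontal magnitude = √(ΔE² + ΔN²) = √(160.81² + (-432.96)²) = 461.86 m.

462 m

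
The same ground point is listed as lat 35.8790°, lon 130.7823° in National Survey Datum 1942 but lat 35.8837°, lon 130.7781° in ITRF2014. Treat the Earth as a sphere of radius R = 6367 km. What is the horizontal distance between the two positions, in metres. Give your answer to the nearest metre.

645 m

Δφ = 35.8837° − 35.8790° = +0.0047°; Δλ = 130.7781° − 130.7823° = -0.0042°.
1° along a meridian = πR/180 = 111125 m.
ΔN = Δφ × 111125 = 522.3 m; ΔE = Δλ × 111125 × cos(35.8790°) = -0.0042 × 111125 × 0.810257 = -378.2 m.
Distance = √(ΔE² + ΔN²) = √((-378.2)² + 522.3²) = 644.8 m.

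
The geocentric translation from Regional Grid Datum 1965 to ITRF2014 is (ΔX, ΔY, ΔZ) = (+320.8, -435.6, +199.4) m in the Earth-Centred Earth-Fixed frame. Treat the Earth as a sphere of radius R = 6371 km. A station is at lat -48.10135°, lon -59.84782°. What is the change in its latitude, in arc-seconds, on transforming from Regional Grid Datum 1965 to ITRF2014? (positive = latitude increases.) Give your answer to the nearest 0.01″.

sin φ = -0.744327, cos φ = 0.667815, sin λ = -0.864694, cos λ = 0.502298.
North component: ΔN = −sin φ cos λ·ΔX − sin φ sin λ·ΔY + cos φ·ΔZ = −(-0.744327)(0.502298)(320.8) − (-0.744327)(-0.864694)(-435.6) + (0.667815)(199.4) = 533.46 m.
1° of latitude spans πR/180 = 111195 m, so Δφ = 533.46 / 111195 × 3600 = 17.271″.

Δφ = 17.27″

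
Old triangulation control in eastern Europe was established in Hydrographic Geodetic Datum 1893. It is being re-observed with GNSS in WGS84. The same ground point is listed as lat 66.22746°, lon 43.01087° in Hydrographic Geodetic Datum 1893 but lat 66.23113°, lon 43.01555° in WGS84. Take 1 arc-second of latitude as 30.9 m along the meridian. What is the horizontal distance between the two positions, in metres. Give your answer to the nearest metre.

Δφ = 66.23113° − 66.22746° = +0.00367°; Δλ = 43.01555° − 43.01087° = +0.00468°.
1° of latitude = 3600 × 30.90 = 111240 m.
ΔN = Δφ × 111240 = 408.3 m; ΔE = Δλ × 111240 × cos(66.22746°) = +0.00468 × 111240 × 0.403107 = 209.9 m.
Distance = √(ΔE² + ΔN²) = √(209.9² + 408.3²) = 459.0 m.

459 m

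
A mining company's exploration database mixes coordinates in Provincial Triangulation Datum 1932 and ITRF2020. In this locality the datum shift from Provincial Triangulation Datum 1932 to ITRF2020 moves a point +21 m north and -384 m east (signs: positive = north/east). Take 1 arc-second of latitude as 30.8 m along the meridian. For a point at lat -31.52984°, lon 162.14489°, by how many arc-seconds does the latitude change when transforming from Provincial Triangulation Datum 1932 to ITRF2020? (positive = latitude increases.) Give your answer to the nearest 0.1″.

1″ of latitude = 30.80 m, so Δφ = 21.0 / 30.80 = 0.682″.

Δφ = 0.7″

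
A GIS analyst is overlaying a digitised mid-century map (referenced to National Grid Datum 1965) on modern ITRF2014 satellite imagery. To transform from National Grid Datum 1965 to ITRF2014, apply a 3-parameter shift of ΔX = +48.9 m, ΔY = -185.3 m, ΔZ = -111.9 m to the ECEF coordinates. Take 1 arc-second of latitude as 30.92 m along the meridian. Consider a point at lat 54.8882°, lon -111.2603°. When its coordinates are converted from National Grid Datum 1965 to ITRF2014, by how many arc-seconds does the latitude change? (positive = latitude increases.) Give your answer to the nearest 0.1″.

sin φ = 0.818031, cos φ = 0.575174, sin λ = -0.931943, cos λ = -0.362606.
North component: ΔN = −sin φ cos λ·ΔX − sin φ sin λ·ΔY + cos φ·ΔZ = −(0.818031)(-0.362606)(48.9) − (0.818031)(-0.931943)(-185.3) + (0.575174)(-111.9) = -191.12 m.
1° of latitude spans 3600 × 30.92 = 111312 m, so Δφ = -191.12 / 111312 × 3600 = -6.181″.

Δφ = -6.2″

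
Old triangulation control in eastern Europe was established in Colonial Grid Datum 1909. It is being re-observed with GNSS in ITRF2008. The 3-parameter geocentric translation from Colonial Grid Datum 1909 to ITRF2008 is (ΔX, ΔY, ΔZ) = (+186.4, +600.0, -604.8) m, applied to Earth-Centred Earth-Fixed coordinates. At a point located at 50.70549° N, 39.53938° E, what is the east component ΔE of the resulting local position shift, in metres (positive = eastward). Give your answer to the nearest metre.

At φ = 50.70549°, λ = 39.53938°: sin φ = 0.773901, cos φ = 0.633307, sin λ = 0.636608, cos λ = 0.771187.
ΔE = −sin λ·ΔX + cos λ·ΔY = −(0.636608)·(186.4) + (0.771187)·(600.0) = 344.05 m.

ΔE = 344 m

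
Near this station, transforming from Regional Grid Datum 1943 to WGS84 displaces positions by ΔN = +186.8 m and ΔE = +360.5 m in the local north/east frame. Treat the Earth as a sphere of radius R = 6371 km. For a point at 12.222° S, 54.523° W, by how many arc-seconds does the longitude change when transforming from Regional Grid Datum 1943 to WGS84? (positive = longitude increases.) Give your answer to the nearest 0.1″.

At latitude -12.222°, cos φ = 0.977335.
One radian of longitude at latitude φ spans R cos φ, so Δλ = ΔE / (R cos φ) = 360.5 / (6371000 × 0.977335) = 5.7897e-05 rad = 11.942″.

Δλ = 11.9″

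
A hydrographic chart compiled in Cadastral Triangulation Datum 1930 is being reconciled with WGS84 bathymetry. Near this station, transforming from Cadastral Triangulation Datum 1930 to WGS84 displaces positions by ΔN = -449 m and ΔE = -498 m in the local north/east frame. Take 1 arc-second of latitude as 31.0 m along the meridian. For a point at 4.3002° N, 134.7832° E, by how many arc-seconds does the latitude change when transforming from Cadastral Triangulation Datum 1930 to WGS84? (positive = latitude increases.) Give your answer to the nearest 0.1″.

1″ of latitude = 31.00 m, so Δφ = -449.0 / 31.00 = -14.484″.

Δφ = -14.5″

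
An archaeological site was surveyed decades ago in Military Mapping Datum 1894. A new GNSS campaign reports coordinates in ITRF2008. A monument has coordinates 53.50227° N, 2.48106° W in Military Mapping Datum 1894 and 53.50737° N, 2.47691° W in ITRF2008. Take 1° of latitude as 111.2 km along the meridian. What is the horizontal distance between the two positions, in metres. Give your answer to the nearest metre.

630 m

Δφ = 53.50737° − 53.50227° = +0.00510°; Δλ = -2.47691° − -2.48106° = +0.00415°.
ΔN = Δφ × 111200 = 567.1 m; ΔE = Δλ × 111200 × cos(53.50227°) = +0.00415 × 111200 × 0.594791 = 274.5 m.
Distance = √(ΔE² + ΔN²) = √(274.5² + 567.1²) = 630.1 m.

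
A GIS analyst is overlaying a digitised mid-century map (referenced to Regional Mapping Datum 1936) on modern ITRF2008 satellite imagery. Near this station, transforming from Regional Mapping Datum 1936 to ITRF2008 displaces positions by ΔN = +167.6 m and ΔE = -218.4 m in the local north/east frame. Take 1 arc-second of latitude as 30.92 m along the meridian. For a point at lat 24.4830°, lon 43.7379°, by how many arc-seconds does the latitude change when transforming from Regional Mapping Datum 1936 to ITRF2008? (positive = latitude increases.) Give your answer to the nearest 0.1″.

1″ of latitude = 30.92 m, so Δφ = 167.6 / 30.92 = 5.420″.

Δφ = 5.4″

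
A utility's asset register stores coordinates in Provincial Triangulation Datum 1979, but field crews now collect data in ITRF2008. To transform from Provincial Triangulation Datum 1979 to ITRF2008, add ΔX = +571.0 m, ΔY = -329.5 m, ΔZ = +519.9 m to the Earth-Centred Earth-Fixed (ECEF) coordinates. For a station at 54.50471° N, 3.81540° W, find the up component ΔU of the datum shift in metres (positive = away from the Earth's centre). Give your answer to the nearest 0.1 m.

At φ = 54.50471°, λ = -3.81540°: sin φ = 0.814163, cos φ = 0.580636, sin λ = -0.066542, cos λ = 0.997784.
ΔU = cos φ cos λ·ΔX + cos φ sin λ·ΔY + sin φ·ΔZ = (0.580636)(0.997784)(571.0) + (0.580636)(-0.066542)(-329.5) + (0.814163)(519.9) = 766.82 m.

ΔU = 766.8 m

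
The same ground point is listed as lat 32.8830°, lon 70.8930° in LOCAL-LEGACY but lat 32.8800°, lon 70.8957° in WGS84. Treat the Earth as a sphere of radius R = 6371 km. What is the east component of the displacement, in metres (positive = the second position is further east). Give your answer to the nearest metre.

Δφ = 32.8800° − 32.8830° = -0.0030°; Δλ = 70.8957° − 70.8930° = +0.0027°.
1° along a meridian = πR/180 = 111195 m.
ΔN = Δφ × 111195 = -333.6 m; ΔE = Δλ × 111195 × cos(32.8830°) = +0.0027 × 111195 × 0.839781 = 252.1 m.

ΔE = 252 m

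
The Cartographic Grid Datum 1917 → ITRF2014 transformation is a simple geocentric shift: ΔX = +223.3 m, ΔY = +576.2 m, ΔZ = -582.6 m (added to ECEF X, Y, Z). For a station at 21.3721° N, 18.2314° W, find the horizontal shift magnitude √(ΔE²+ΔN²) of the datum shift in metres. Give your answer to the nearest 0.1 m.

829.4 m

The local east axis at (φ, λ) is (−sin λ, cos λ, 0), so ΔE = −sin(-18.2314°)·223.3 + cos(-18.2314°)·576.2 = 617.14 m.
The local north axis is (−sin φ cos λ, −sin φ sin λ, cos φ), giving ΔN = -77.291 + 65.694 − 542.537 = -554.13 m.
Horizontal magnitude = √(ΔE² + ΔN²) = √(617.14² + (-554.13)²) = 829.41 m.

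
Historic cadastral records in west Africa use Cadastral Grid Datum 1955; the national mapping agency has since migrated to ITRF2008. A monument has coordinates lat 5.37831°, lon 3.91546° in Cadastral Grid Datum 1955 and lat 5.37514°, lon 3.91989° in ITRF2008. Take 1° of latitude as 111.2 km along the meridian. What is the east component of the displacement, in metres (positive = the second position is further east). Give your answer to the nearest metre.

Δφ = 5.37514° − 5.37831° = -0.00317°; Δλ = 3.91989° − 3.91546° = +0.00443°.
ΔN = Δφ × 111200 = -352.5 m; ΔE = Δλ × 111200 × cos(5.37831°) = +0.00443 × 111200 × 0.995598 = 490.4 m.

ΔE = 490 m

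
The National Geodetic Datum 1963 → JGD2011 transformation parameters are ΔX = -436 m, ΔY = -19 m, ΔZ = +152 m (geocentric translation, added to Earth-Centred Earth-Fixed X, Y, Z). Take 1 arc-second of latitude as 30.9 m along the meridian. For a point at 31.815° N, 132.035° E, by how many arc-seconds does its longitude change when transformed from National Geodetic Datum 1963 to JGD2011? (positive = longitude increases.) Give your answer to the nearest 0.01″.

sin φ = 0.527178, cos φ = 0.849755, sin λ = 0.742736, cos λ = -0.669584.
East component: ΔE = −sin λ·ΔX + cos λ·ΔY = −(0.742736)(-436) + (-0.669584)(-19) = 336.55 m.
1° of latitude spans 3600 × 30.90 = 111240 m; at latitude φ, 1° of longitude spans that × cos φ = 94526.7 m, so Δλ = 336.55 / 94526.7 × 3600 = 12.818″.

Δλ = 12.82″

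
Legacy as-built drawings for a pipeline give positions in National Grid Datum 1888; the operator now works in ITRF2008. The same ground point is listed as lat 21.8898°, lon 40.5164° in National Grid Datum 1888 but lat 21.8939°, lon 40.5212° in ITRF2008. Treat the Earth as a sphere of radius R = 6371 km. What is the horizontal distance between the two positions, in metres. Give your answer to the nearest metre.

Δφ = 21.8939° − 21.8898° = +0.0041°; Δλ = 40.5212° − 40.5164° = +0.0048°.
1° along a meridian = πR/180 = 111195 m.
ΔN = Δφ × 111195 = 455.9 m; ΔE = Δλ × 111195 × cos(21.8898°) = +0.0048 × 111195 × 0.927903 = 495.3 m.
Distance = √(ΔE² + ΔN²) = √(495.3² + 455.9²) = 673.1 m.

673 m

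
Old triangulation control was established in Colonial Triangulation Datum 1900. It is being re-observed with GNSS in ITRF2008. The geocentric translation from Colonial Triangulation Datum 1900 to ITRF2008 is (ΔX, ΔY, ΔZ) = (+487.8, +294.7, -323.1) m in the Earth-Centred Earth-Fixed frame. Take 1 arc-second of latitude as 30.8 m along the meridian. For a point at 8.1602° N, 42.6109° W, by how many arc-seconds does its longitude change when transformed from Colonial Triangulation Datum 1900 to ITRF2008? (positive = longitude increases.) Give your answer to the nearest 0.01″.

sin φ = 0.141941, cos φ = 0.989875, sin λ = -0.677016, cos λ = 0.735968.
East component: ΔE = −sin λ·ΔX + cos λ·ΔY = −(-0.677016)(487.8) + (0.735968)(294.7) = 547.14 m.
1° of latitude spans 3600 × 30.80 = 110880 m; at latitude φ, 1° of longitude spans that × cos φ = 109757.3 m, so Δλ = 547.14 / 109757.3 × 3600 = 17.946″.

Δλ = 17.95″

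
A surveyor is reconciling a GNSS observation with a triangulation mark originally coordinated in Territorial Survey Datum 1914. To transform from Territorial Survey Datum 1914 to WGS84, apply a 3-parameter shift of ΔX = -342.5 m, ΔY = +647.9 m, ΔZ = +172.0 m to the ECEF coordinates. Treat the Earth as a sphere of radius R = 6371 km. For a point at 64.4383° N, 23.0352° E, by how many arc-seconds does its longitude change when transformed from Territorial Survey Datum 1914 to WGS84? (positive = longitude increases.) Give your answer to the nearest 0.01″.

Δλ = 54.79″

sin φ = 0.902121, cos φ = 0.431483, sin λ = 0.391297, cos λ = 0.920265.
East component: ΔE = −sin λ·ΔX + cos λ·ΔY = −(0.391297)(-342.5) + (0.920265)(647.9) = 730.26 m.
1° of latitude spans πR/180 = 111195 m; at latitude φ, 1° of longitude spans that × cos φ = 47978.7 m, so Δλ = 730.26 / 47978.7 × 3600 = 54.794″.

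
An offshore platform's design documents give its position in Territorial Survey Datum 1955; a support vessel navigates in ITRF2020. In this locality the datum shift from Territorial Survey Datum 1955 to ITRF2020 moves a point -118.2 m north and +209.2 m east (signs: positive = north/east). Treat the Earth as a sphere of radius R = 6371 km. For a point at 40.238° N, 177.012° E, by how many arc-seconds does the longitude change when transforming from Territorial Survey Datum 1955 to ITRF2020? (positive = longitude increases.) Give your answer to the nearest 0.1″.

Δλ = 8.9″

At latitude 40.238°, cos φ = 0.763368.
One radian of longitude at latitude φ spans R cos φ, so Δλ = ΔE / (R cos φ) = 209.2 / (6371000 × 0.763368) = 4.3015e-05 rad = 8.872″.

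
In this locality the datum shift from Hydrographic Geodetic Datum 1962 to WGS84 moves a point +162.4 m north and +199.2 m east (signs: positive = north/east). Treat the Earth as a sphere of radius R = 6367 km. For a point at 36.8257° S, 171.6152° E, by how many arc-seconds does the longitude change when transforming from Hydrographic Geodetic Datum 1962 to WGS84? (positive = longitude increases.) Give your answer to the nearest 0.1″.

At latitude -36.8257°, cos φ = 0.800463.
One radian of longitude at latitude φ spans R cos φ, so Δλ = ΔE / (R cos φ) = 199.2 / (6367000 × 0.800463) = 3.9085e-05 rad = 8.062″.

Δλ = 8.1″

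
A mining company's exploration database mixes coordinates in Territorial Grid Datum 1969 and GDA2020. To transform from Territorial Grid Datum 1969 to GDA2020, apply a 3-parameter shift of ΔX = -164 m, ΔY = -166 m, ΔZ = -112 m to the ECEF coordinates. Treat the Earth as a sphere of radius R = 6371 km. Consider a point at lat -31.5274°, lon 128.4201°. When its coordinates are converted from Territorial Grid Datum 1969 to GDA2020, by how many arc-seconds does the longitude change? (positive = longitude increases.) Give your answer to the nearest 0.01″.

Δλ = 8.80″

sin φ = -0.522906, cos φ = 0.852390, sin λ = 0.783476, cos λ = -0.621423.
East component: ΔE = −sin λ·ΔX + cos λ·ΔY = −(0.783476)(-164) + (-0.621423)(-166) = 231.65 m.
1° of latitude spans πR/180 = 111195 m; at latitude φ, 1° of longitude spans that × cos φ = 94781.5 m, so Δλ = 231.65 / 94781.5 × 3600 = 8.798″.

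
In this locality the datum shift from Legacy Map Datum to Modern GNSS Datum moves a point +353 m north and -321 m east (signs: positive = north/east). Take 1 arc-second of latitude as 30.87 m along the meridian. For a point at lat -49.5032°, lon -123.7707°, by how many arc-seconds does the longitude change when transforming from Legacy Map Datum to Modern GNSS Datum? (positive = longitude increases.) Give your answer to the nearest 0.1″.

At latitude -49.5032°, cos φ = 0.649406.
1″ of longitude at this latitude = 30.87 × cos φ = 20.0472 m, so Δλ = -321.0 / 20.0472 = -16.012″.

Δλ = -16.0″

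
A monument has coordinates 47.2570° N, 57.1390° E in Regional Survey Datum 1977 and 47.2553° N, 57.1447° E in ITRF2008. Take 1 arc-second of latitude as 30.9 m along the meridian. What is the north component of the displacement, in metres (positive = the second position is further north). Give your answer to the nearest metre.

ΔN = -189 m

Δφ = 47.2553° − 47.2570° = -0.0017°; Δλ = 57.1447° − 57.1390° = +0.0057°.
1° of latitude = 3600 × 30.90 = 111240 m.
ΔN = Δφ × 111240 = -189.1 m; ΔE = Δλ × 111240 × cos(47.2570°) = +0.0057 × 111240 × 0.678711 = 430.3 m.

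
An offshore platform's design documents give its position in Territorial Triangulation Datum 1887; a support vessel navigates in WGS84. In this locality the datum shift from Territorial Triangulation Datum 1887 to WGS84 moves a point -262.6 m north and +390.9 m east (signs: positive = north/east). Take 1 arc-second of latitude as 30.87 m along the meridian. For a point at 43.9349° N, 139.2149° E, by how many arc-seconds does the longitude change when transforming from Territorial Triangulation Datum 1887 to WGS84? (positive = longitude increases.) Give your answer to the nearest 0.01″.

Δλ = 17.58″

At latitude 43.9349°, cos φ = 0.720129.
1″ of longitude at this latitude = 30.87 × cos φ = 22.2304 m, so Δλ = 390.9 / 22.2304 = 17.584″.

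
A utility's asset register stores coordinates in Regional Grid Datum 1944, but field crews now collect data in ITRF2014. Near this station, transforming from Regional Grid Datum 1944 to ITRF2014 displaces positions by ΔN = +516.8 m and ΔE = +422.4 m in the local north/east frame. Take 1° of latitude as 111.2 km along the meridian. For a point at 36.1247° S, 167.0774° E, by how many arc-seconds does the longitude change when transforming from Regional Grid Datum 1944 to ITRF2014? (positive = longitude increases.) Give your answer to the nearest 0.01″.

Δλ = 16.93″

At latitude -36.1247°, cos φ = 0.807736.
1° of longitude at this latitude = 111.2 × cos φ = 89.82 km, so Δλ = 422.4 / 89820.2 = 0.0047027° = 16.930″.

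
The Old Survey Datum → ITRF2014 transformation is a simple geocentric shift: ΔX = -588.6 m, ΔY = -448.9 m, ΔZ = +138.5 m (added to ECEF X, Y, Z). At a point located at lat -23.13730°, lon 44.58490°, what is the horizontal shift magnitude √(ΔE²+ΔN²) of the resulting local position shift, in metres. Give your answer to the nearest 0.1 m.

At φ = -23.13730°, λ = 44.58490°: sin φ = -0.392936, cos φ = 0.919566, sin λ = 0.701965, cos λ = 0.712211.
ΔE = −sin λ·ΔX + cos λ·ΔY = −(0.701965)·(-588.6) + (0.712211)·(-448.9) = 93.47 m.
ΔN = −sin φ cos λ·ΔX − sin φ sin λ·ΔY + cos φ·ΔZ = −(-0.392936)(0.712211)(-588.6) − (-0.392936)(0.701965)(-448.9) + (0.919566)(138.5) = -161.18 m.
Horizontal magnitude = √(ΔE² + ΔN²) = √(93.47² + (-161.18)²) = 186.32 m.

186.3 m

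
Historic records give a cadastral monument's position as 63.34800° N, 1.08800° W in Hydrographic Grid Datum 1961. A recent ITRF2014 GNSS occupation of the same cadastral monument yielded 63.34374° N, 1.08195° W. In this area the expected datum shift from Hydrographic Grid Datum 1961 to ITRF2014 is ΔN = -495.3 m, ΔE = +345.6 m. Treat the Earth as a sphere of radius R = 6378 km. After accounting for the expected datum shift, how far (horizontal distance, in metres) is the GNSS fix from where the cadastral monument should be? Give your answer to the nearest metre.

48 m

Observed coordinate differences: Δφ = -0.00426°, Δλ = +0.00605°.
Converting to metres (1° lat = 111317 m, cos φ = 0.448570): observed ΔN = -474.2 m, observed ΔE = 302.1 m.
Subtracting the expected shift leaves a residual of -474.2 − (-495.3) = 21.1 m north and 302.1 − (345.6) = -43.5 m east.
Residual distance = √(21.1² + (-43.5)²) = 48.3 m.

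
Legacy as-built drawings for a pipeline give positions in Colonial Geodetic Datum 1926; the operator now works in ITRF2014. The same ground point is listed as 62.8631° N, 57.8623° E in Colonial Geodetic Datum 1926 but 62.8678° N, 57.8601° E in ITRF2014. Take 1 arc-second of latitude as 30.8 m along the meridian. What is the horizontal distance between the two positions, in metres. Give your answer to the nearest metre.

Δφ = 62.8678° − 62.8631° = +0.0047°; Δλ = 57.8601° − 57.8623° = -0.0022°.
1° of latitude = 3600 × 30.80 = 110880 m.
ΔN = Δφ × 110880 = 521.1 m; ΔE = Δλ × 110880 × cos(62.8631°) = -0.0022 × 110880 × 0.456118 = -111.3 m.
Distance = √(ΔE² + ΔN²) = √((-111.3)² + 521.1²) = 532.9 m.

533 m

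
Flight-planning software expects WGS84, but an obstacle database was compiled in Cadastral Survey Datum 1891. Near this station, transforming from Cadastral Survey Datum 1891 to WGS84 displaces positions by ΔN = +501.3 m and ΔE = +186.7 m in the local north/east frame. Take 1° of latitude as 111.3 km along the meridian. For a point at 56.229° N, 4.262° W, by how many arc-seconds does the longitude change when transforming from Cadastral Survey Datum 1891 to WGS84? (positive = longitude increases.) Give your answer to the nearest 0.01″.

Δλ = 10.86″

At latitude 56.229°, cos φ = 0.555875.
1° of longitude at this latitude = 111.3 × cos φ = 61.87 km, so Δλ = 186.7 / 61868.9 = 0.0030177° = 10.864″.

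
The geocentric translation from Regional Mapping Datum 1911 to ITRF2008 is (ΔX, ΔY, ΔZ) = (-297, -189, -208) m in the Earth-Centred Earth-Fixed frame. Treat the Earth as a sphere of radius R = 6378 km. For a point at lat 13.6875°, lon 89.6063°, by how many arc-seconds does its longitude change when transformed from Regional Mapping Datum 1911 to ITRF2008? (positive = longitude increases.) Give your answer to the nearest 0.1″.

Δλ = 9.8″

sin φ = 0.236626, cos φ = 0.971601, sin λ = 0.999976, cos λ = 0.006871.
East component: ΔE = −sin λ·ΔX + cos λ·ΔY = −(0.999976)(-297) + (0.006871)(-189) = 295.69 m.
1° of latitude spans πR/180 = 111317 m; at latitude φ, 1° of longitude spans that × cos φ = 108155.8 m, so Δλ = 295.69 / 108155.8 × 3600 = 9.842″.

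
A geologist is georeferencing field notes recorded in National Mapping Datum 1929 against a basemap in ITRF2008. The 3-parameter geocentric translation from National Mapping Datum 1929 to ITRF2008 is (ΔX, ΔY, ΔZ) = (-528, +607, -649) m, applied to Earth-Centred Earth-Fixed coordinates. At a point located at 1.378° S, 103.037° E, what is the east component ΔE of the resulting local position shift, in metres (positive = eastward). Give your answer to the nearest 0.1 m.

ΔE = 377.5 m

At φ = -1.378°, λ = 103.037°: sin φ = -0.024048, cos φ = 0.999711, sin λ = 0.974225, cos λ = -0.225580.
ΔE = −sin λ·ΔX + cos λ·ΔY = −(0.974225)·(-528) + (-0.225580)·(607) = 377.46 m.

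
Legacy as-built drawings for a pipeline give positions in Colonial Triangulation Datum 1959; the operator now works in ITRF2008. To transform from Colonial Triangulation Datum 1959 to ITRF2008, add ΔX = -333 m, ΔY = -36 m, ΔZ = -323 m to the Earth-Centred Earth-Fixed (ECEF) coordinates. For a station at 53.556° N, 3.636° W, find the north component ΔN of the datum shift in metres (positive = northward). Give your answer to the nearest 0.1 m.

ΔN = 73.6 m

At φ = 53.556°, λ = -3.636°: sin φ = 0.804438, cos φ = 0.594037, sin λ = -0.063418, cos λ = 0.997987.
ΔN = −sin φ cos λ·ΔX − sin φ sin λ·ΔY + cos φ·ΔZ = −(0.804438)(0.997987)(-333) − (0.804438)(-0.063418)(-36) + (0.594037)(-323) = 73.63 m.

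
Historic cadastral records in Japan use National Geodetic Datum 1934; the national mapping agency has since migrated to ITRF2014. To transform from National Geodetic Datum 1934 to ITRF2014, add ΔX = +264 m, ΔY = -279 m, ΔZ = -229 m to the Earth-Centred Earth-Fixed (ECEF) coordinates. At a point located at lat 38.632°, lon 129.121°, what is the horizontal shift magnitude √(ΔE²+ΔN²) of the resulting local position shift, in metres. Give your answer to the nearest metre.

At φ = 38.632°, λ = 129.121°: sin φ = 0.624316, cos φ = 0.781172, sin λ = 0.775815, cos λ = -0.630960.
ΔE = −sin λ·ΔX + cos λ·ΔY = −(0.775815)·(264) + (-0.630960)·(-279) = -28.78 m.
ΔN = −sin φ cos λ·ΔX − sin φ sin λ·ΔY + cos φ·ΔZ = −(0.624316)(-0.630960)(264) − (0.624316)(0.775815)(-279) + (0.781172)(-229) = 60.24 m.
Horizontal magnitude = √(ΔE² + ΔN²) = √((-28.78)² + 60.24²) = 66.76 m.

67 m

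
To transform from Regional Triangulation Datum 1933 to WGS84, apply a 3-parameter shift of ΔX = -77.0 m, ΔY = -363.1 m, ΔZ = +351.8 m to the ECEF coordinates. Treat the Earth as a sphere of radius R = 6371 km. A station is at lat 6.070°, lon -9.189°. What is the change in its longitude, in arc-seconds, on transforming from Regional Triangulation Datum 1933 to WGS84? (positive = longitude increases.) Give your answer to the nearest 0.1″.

sin φ = 0.105743, cos φ = 0.994393, sin λ = -0.159692, cos λ = 0.987167.
East component: ΔE = −sin λ·ΔX + cos λ·ΔY = −(-0.159692)(-77.0) + (0.987167)(-363.1) = -370.74 m.
1° of latitude spans πR/180 = 111195 m; at latitude φ, 1° of longitude spans that × cos φ = 110571.5 m, so Δλ = -370.74 / 110571.5 × 3600 = -12.070″.

Δλ = -12.1″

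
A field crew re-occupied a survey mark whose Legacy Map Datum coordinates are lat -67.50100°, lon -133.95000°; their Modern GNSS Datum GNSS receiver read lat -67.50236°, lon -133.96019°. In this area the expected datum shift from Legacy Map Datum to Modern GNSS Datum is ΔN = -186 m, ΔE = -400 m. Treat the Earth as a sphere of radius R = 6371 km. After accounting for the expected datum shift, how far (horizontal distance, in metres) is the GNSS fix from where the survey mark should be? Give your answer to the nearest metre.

48 m

Observed coordinate differences: Δφ = -0.00136°, Δλ = -0.01019°.
Converting to metres (1° lat = 111195 m, cos φ = 0.382667): observed ΔN = -151.2 m, observed ΔE = -433.6 m.
Subtracting the expected shift leaves a residual of -151.2 − (-186) = 34.8 m north and -433.6 − (-400) = -33.6 m east.
Residual distance = √(34.8² + (-33.6)²) = 48.3 m.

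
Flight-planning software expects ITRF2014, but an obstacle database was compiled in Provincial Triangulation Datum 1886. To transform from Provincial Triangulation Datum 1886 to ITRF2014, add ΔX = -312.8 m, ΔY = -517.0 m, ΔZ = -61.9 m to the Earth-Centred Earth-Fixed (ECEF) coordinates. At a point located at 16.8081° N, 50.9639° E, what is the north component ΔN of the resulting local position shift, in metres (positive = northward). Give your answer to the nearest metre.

ΔN = 114 m

The local north axis is (−sin φ cos λ, −sin φ sin λ, cos φ), giving ΔN = 56.967 + 116.124 − 59.256 = 113.84 m.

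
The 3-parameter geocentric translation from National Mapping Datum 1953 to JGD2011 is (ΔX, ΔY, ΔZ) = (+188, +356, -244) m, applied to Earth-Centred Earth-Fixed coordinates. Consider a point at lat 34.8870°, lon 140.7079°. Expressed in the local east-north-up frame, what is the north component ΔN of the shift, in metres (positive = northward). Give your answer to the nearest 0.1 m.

At φ = 34.8870°, λ = 140.7079°: sin φ = 0.571960, cos φ = 0.820282, sin λ = 0.633274, cos λ = -0.773928.
ΔN = −sin φ cos λ·ΔX − sin φ sin λ·ΔY + cos φ·ΔZ = −(0.571960)(-0.773928)(188) − (0.571960)(0.633274)(356) + (0.820282)(-244) = -245.88 m.

ΔN = -245.9 m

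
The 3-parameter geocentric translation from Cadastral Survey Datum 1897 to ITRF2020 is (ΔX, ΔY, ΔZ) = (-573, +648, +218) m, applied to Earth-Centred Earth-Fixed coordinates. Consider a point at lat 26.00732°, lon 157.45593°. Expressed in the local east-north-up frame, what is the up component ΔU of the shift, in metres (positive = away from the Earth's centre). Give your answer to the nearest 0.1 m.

ΔU = 794.5 m

At φ = 26.00732°, λ = 157.45593°: sin φ = 0.438486, cos φ = 0.898738, sin λ = 0.383394, cos λ = -0.923585.
ΔU = cos φ cos λ·ΔX + cos φ sin λ·ΔY + sin φ·ΔZ = (0.898738)(-0.923585)(-573) + (0.898738)(0.383394)(648) + (0.438486)(218) = 794.50 m.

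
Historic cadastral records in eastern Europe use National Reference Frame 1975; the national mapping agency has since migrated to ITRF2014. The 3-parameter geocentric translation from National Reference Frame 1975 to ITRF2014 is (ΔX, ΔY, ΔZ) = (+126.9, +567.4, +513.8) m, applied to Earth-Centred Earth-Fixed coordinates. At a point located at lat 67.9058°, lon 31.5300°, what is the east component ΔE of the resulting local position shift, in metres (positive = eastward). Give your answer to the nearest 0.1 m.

ΔE = 417.3 m

At φ = 67.9058°, λ = 31.5300°: sin φ = 0.926567, cos φ = 0.376130, sin λ = 0.522945, cos λ = 0.852366.
ΔE = −sin λ·ΔX + cos λ·ΔY = −(0.522945)·(126.9) + (0.852366)·(567.4) = 417.27 m.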